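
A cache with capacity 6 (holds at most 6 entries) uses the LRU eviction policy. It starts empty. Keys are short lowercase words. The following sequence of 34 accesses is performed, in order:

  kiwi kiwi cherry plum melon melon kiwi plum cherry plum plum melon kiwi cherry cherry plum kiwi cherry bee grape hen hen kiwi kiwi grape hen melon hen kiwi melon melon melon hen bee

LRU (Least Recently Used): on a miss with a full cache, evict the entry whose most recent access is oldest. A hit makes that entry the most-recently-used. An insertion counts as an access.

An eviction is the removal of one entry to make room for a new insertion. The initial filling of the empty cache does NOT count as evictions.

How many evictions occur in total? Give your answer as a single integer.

Answer: 2

Derivation:
LRU simulation (capacity=6):
  1. access kiwi: MISS. Cache (LRU->MRU): [kiwi]
  2. access kiwi: HIT. Cache (LRU->MRU): [kiwi]
  3. access cherry: MISS. Cache (LRU->MRU): [kiwi cherry]
  4. access plum: MISS. Cache (LRU->MRU): [kiwi cherry plum]
  5. access melon: MISS. Cache (LRU->MRU): [kiwi cherry plum melon]
  6. access melon: HIT. Cache (LRU->MRU): [kiwi cherry plum melon]
  7. access kiwi: HIT. Cache (LRU->MRU): [cherry plum melon kiwi]
  8. access plum: HIT. Cache (LRU->MRU): [cherry melon kiwi plum]
  9. access cherry: HIT. Cache (LRU->MRU): [melon kiwi plum cherry]
  10. access plum: HIT. Cache (LRU->MRU): [melon kiwi cherry plum]
  11. access plum: HIT. Cache (LRU->MRU): [melon kiwi cherry plum]
  12. access melon: HIT. Cache (LRU->MRU): [kiwi cherry plum melon]
  13. access kiwi: HIT. Cache (LRU->MRU): [cherry plum melon kiwi]
  14. access cherry: HIT. Cache (LRU->MRU): [plum melon kiwi cherry]
  15. access cherry: HIT. Cache (LRU->MRU): [plum melon kiwi cherry]
  16. access plum: HIT. Cache (LRU->MRU): [melon kiwi cherry plum]
  17. access kiwi: HIT. Cache (LRU->MRU): [melon cherry plum kiwi]
  18. access cherry: HIT. Cache (LRU->MRU): [melon plum kiwi cherry]
  19. access bee: MISS. Cache (LRU->MRU): [melon plum kiwi cherry bee]
  20. access grape: MISS. Cache (LRU->MRU): [melon plum kiwi cherry bee grape]
  21. access hen: MISS, evict melon. Cache (LRU->MRU): [plum kiwi cherry bee grape hen]
  22. access hen: HIT. Cache (LRU->MRU): [plum kiwi cherry bee grape hen]
  23. access kiwi: HIT. Cache (LRU->MRU): [plum cherry bee grape hen kiwi]
  24. access kiwi: HIT. Cache (LRU->MRU): [plum cherry bee grape hen kiwi]
  25. access grape: HIT. Cache (LRU->MRU): [plum cherry bee hen kiwi grape]
  26. access hen: HIT. Cache (LRU->MRU): [plum cherry bee kiwi grape hen]
  27. access melon: MISS, evict plum. Cache (LRU->MRU): [cherry bee kiwi grape hen melon]
  28. access hen: HIT. Cache (LRU->MRU): [cherry bee kiwi grape melon hen]
  29. access kiwi: HIT. Cache (LRU->MRU): [cherry bee grape melon hen kiwi]
  30. access melon: HIT. Cache (LRU->MRU): [cherry bee grape hen kiwi melon]
  31. access melon: HIT. Cache (LRU->MRU): [cherry bee grape hen kiwi melon]
  32. access melon: HIT. Cache (LRU->MRU): [cherry bee grape hen kiwi melon]
  33. access hen: HIT. Cache (LRU->MRU): [cherry bee grape kiwi melon hen]
  34. access bee: HIT. Cache (LRU->MRU): [cherry grape kiwi melon hen bee]
Total: 26 hits, 8 misses, 2 evictions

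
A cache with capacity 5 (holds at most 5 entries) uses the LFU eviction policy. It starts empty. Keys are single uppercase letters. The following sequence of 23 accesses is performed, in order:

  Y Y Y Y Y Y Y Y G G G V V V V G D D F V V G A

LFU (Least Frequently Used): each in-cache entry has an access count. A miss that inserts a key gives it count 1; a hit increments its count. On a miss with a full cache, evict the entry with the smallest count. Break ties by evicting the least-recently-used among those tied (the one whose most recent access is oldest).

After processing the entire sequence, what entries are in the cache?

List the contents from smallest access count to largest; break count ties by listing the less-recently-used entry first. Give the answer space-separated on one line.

LFU simulation (capacity=5):
  1. access Y: MISS. Cache: [Y(c=1)]
  2. access Y: HIT, count now 2. Cache: [Y(c=2)]
  3. access Y: HIT, count now 3. Cache: [Y(c=3)]
  4. access Y: HIT, count now 4. Cache: [Y(c=4)]
  5. access Y: HIT, count now 5. Cache: [Y(c=5)]
  6. access Y: HIT, count now 6. Cache: [Y(c=6)]
  7. access Y: HIT, count now 7. Cache: [Y(c=7)]
  8. access Y: HIT, count now 8. Cache: [Y(c=8)]
  9. access G: MISS. Cache: [G(c=1) Y(c=8)]
  10. access G: HIT, count now 2. Cache: [G(c=2) Y(c=8)]
  11. access G: HIT, count now 3. Cache: [G(c=3) Y(c=8)]
  12. access V: MISS. Cache: [V(c=1) G(c=3) Y(c=8)]
  13. access V: HIT, count now 2. Cache: [V(c=2) G(c=3) Y(c=8)]
  14. access V: HIT, count now 3. Cache: [G(c=3) V(c=3) Y(c=8)]
  15. access V: HIT, count now 4. Cache: [G(c=3) V(c=4) Y(c=8)]
  16. access G: HIT, count now 4. Cache: [V(c=4) G(c=4) Y(c=8)]
  17. access D: MISS. Cache: [D(c=1) V(c=4) G(c=4) Y(c=8)]
  18. access D: HIT, count now 2. Cache: [D(c=2) V(c=4) G(c=4) Y(c=8)]
  19. access F: MISS. Cache: [F(c=1) D(c=2) V(c=4) G(c=4) Y(c=8)]
  20. access V: HIT, count now 5. Cache: [F(c=1) D(c=2) G(c=4) V(c=5) Y(c=8)]
  21. access V: HIT, count now 6. Cache: [F(c=1) D(c=2) G(c=4) V(c=6) Y(c=8)]
  22. access G: HIT, count now 5. Cache: [F(c=1) D(c=2) G(c=5) V(c=6) Y(c=8)]
  23. access A: MISS, evict F(c=1). Cache: [A(c=1) D(c=2) G(c=5) V(c=6) Y(c=8)]
Total: 17 hits, 6 misses, 1 evictions

Answer: A D G V Y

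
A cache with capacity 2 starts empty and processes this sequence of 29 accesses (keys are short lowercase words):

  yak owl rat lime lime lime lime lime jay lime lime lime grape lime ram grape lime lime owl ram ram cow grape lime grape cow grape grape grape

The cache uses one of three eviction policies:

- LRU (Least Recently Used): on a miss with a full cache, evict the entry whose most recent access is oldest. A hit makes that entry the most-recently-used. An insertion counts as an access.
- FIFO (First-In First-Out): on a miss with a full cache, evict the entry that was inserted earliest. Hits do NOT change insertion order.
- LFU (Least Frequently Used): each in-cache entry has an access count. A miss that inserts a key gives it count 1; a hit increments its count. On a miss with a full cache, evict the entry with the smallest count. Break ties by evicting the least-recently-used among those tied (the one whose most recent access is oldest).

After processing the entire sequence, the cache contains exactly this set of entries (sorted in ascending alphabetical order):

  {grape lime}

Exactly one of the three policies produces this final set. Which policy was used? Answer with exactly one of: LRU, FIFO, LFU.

Answer: LFU

Derivation:
Simulating under each policy and comparing final sets:
  LRU: final set = {cow grape} -> differs
  FIFO: final set = {cow grape} -> differs
  LFU: final set = {grape lime} -> MATCHES target
Only LFU produces the target set.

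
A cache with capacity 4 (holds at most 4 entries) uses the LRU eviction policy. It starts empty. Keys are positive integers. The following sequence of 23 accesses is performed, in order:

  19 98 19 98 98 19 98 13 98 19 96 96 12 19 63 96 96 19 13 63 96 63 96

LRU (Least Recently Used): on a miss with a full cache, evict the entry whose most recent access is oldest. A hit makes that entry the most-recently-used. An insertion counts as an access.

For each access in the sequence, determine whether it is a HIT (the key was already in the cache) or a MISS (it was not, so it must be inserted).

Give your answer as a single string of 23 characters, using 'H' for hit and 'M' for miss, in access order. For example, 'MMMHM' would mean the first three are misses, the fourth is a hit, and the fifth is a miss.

LRU simulation (capacity=4):
  1. access 19: MISS. Cache (LRU->MRU): [19]
  2. access 98: MISS. Cache (LRU->MRU): [19 98]
  3. access 19: HIT. Cache (LRU->MRU): [98 19]
  4. access 98: HIT. Cache (LRU->MRU): [19 98]
  5. access 98: HIT. Cache (LRU->MRU): [19 98]
  6. access 19: HIT. Cache (LRU->MRU): [98 19]
  7. access 98: HIT. Cache (LRU->MRU): [19 98]
  8. access 13: MISS. Cache (LRU->MRU): [19 98 13]
  9. access 98: HIT. Cache (LRU->MRU): [19 13 98]
  10. access 19: HIT. Cache (LRU->MRU): [13 98 19]
  11. access 96: MISS. Cache (LRU->MRU): [13 98 19 96]
  12. access 96: HIT. Cache (LRU->MRU): [13 98 19 96]
  13. access 12: MISS, evict 13. Cache (LRU->MRU): [98 19 96 12]
  14. access 19: HIT. Cache (LRU->MRU): [98 96 12 19]
  15. access 63: MISS, evict 98. Cache (LRU->MRU): [96 12 19 63]
  16. access 96: HIT. Cache (LRU->MRU): [12 19 63 96]
  17. access 96: HIT. Cache (LRU->MRU): [12 19 63 96]
  18. access 19: HIT. Cache (LRU->MRU): [12 63 96 19]
  19. access 13: MISS, evict 12. Cache (LRU->MRU): [63 96 19 13]
  20. access 63: HIT. Cache (LRU->MRU): [96 19 13 63]
  21. access 96: HIT. Cache (LRU->MRU): [19 13 63 96]
  22. access 63: HIT. Cache (LRU->MRU): [19 13 96 63]
  23. access 96: HIT. Cache (LRU->MRU): [19 13 63 96]
Total: 16 hits, 7 misses, 3 evictions

Answer: MMHHHHHMHHMHMHMHHHMHHHH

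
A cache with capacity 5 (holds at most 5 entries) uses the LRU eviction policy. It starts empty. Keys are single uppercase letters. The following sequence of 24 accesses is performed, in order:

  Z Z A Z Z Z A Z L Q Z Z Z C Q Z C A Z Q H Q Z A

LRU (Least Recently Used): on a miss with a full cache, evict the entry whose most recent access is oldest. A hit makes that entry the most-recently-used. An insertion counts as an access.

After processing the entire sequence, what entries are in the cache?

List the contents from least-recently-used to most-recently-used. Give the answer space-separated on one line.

LRU simulation (capacity=5):
  1. access Z: MISS. Cache (LRU->MRU): [Z]
  2. access Z: HIT. Cache (LRU->MRU): [Z]
  3. access A: MISS. Cache (LRU->MRU): [Z A]
  4. access Z: HIT. Cache (LRU->MRU): [A Z]
  5. access Z: HIT. Cache (LRU->MRU): [A Z]
  6. access Z: HIT. Cache (LRU->MRU): [A Z]
  7. access A: HIT. Cache (LRU->MRU): [Z A]
  8. access Z: HIT. Cache (LRU->MRU): [A Z]
  9. access L: MISS. Cache (LRU->MRU): [A Z L]
  10. access Q: MISS. Cache (LRU->MRU): [A Z L Q]
  11. access Z: HIT. Cache (LRU->MRU): [A L Q Z]
  12. access Z: HIT. Cache (LRU->MRU): [A L Q Z]
  13. access Z: HIT. Cache (LRU->MRU): [A L Q Z]
  14. access C: MISS. Cache (LRU->MRU): [A L Q Z C]
  15. access Q: HIT. Cache (LRU->MRU): [A L Z C Q]
  16. access Z: HIT. Cache (LRU->MRU): [A L C Q Z]
  17. access C: HIT. Cache (LRU->MRU): [A L Q Z C]
  18. access A: HIT. Cache (LRU->MRU): [L Q Z C A]
  19. access Z: HIT. Cache (LRU->MRU): [L Q C A Z]
  20. access Q: HIT. Cache (LRU->MRU): [L C A Z Q]
  21. access H: MISS, evict L. Cache (LRU->MRU): [C A Z Q H]
  22. access Q: HIT. Cache (LRU->MRU): [C A Z H Q]
  23. access Z: HIT. Cache (LRU->MRU): [C A H Q Z]
  24. access A: HIT. Cache (LRU->MRU): [C H Q Z A]
Total: 18 hits, 6 misses, 1 evictions

Answer: C H Q Z A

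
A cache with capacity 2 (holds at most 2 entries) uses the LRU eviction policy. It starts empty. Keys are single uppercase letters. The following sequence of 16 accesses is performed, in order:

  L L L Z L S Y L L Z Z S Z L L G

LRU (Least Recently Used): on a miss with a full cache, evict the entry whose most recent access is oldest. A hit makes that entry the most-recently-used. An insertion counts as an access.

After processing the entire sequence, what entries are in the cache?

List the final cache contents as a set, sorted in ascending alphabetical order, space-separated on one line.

LRU simulation (capacity=2):
  1. access L: MISS. Cache (LRU->MRU): [L]
  2. access L: HIT. Cache (LRU->MRU): [L]
  3. access L: HIT. Cache (LRU->MRU): [L]
  4. access Z: MISS. Cache (LRU->MRU): [L Z]
  5. access L: HIT. Cache (LRU->MRU): [Z L]
  6. access S: MISS, evict Z. Cache (LRU->MRU): [L S]
  7. access Y: MISS, evict L. Cache (LRU->MRU): [S Y]
  8. access L: MISS, evict S. Cache (LRU->MRU): [Y L]
  9. access L: HIT. Cache (LRU->MRU): [Y L]
  10. access Z: MISS, evict Y. Cache (LRU->MRU): [L Z]
  11. access Z: HIT. Cache (LRU->MRU): [L Z]
  12. access S: MISS, evict L. Cache (LRU->MRU): [Z S]
  13. access Z: HIT. Cache (LRU->MRU): [S Z]
  14. access L: MISS, evict S. Cache (LRU->MRU): [Z L]
  15. access L: HIT. Cache (LRU->MRU): [Z L]
  16. access G: MISS, evict Z. Cache (LRU->MRU): [L G]
Total: 7 hits, 9 misses, 7 evictions

Answer: G L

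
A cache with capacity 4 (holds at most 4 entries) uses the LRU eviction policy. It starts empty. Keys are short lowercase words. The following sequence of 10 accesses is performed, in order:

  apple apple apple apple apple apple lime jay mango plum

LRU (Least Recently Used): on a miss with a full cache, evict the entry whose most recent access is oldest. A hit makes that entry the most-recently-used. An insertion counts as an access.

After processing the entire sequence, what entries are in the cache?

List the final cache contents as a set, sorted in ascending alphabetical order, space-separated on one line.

LRU simulation (capacity=4):
  1. access apple: MISS. Cache (LRU->MRU): [apple]
  2. access apple: HIT. Cache (LRU->MRU): [apple]
  3. access apple: HIT. Cache (LRU->MRU): [apple]
  4. access apple: HIT. Cache (LRU->MRU): [apple]
  5. access apple: HIT. Cache (LRU->MRU): [apple]
  6. access apple: HIT. Cache (LRU->MRU): [apple]
  7. access lime: MISS. Cache (LRU->MRU): [apple lime]
  8. access jay: MISS. Cache (LRU->MRU): [apple lime jay]
  9. access mango: MISS. Cache (LRU->MRU): [apple lime jay mango]
  10. access plum: MISS, evict apple. Cache (LRU->MRU): [lime jay mango plum]
Total: 5 hits, 5 misses, 1 evictions

Answer: jay lime mango plum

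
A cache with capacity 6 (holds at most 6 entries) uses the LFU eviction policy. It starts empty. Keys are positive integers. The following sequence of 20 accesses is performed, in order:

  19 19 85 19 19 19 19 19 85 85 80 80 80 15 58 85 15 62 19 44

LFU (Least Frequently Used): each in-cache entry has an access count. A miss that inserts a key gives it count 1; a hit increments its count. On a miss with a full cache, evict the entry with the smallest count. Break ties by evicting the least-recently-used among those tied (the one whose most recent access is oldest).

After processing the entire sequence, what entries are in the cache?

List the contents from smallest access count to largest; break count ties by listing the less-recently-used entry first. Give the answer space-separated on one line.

Answer: 62 44 15 80 85 19

Derivation:
LFU simulation (capacity=6):
  1. access 19: MISS. Cache: [19(c=1)]
  2. access 19: HIT, count now 2. Cache: [19(c=2)]
  3. access 85: MISS. Cache: [85(c=1) 19(c=2)]
  4. access 19: HIT, count now 3. Cache: [85(c=1) 19(c=3)]
  5. access 19: HIT, count now 4. Cache: [85(c=1) 19(c=4)]
  6. access 19: HIT, count now 5. Cache: [85(c=1) 19(c=5)]
  7. access 19: HIT, count now 6. Cache: [85(c=1) 19(c=6)]
  8. access 19: HIT, count now 7. Cache: [85(c=1) 19(c=7)]
  9. access 85: HIT, count now 2. Cache: [85(c=2) 19(c=7)]
  10. access 85: HIT, count now 3. Cache: [85(c=3) 19(c=7)]
  11. access 80: MISS. Cache: [80(c=1) 85(c=3) 19(c=7)]
  12. access 80: HIT, count now 2. Cache: [80(c=2) 85(c=3) 19(c=7)]
  13. access 80: HIT, count now 3. Cache: [85(c=3) 80(c=3) 19(c=7)]
  14. access 15: MISS. Cache: [15(c=1) 85(c=3) 80(c=3) 19(c=7)]
  15. access 58: MISS. Cache: [15(c=1) 58(c=1) 85(c=3) 80(c=3) 19(c=7)]
  16. access 85: HIT, count now 4. Cache: [15(c=1) 58(c=1) 80(c=3) 85(c=4) 19(c=7)]
  17. access 15: HIT, count now 2. Cache: [58(c=1) 15(c=2) 80(c=3) 85(c=4) 19(c=7)]
  18. access 62: MISS. Cache: [58(c=1) 62(c=1) 15(c=2) 80(c=3) 85(c=4) 19(c=7)]
  19. access 19: HIT, count now 8. Cache: [58(c=1) 62(c=1) 15(c=2) 80(c=3) 85(c=4) 19(c=8)]
  20. access 44: MISS, evict 58(c=1). Cache: [62(c=1) 44(c=1) 15(c=2) 80(c=3) 85(c=4) 19(c=8)]
Total: 13 hits, 7 misses, 1 evictions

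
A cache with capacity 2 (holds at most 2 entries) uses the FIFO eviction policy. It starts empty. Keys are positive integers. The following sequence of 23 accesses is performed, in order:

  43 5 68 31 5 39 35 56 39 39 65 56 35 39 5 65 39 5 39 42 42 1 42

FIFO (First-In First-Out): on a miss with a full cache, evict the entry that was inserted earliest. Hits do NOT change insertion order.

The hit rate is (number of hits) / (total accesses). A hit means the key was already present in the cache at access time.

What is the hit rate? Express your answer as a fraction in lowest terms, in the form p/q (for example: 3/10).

Answer: 4/23

Derivation:
FIFO simulation (capacity=2):
  1. access 43: MISS. Cache (old->new): [43]
  2. access 5: MISS. Cache (old->new): [43 5]
  3. access 68: MISS, evict 43. Cache (old->new): [5 68]
  4. access 31: MISS, evict 5. Cache (old->new): [68 31]
  5. access 5: MISS, evict 68. Cache (old->new): [31 5]
  6. access 39: MISS, evict 31. Cache (old->new): [5 39]
  7. access 35: MISS, evict 5. Cache (old->new): [39 35]
  8. access 56: MISS, evict 39. Cache (old->new): [35 56]
  9. access 39: MISS, evict 35. Cache (old->new): [56 39]
  10. access 39: HIT. Cache (old->new): [56 39]
  11. access 65: MISS, evict 56. Cache (old->new): [39 65]
  12. access 56: MISS, evict 39. Cache (old->new): [65 56]
  13. access 35: MISS, evict 65. Cache (old->new): [56 35]
  14. access 39: MISS, evict 56. Cache (old->new): [35 39]
  15. access 5: MISS, evict 35. Cache (old->new): [39 5]
  16. access 65: MISS, evict 39. Cache (old->new): [5 65]
  17. access 39: MISS, evict 5. Cache (old->new): [65 39]
  18. access 5: MISS, evict 65. Cache (old->new): [39 5]
  19. access 39: HIT. Cache (old->new): [39 5]
  20. access 42: MISS, evict 39. Cache (old->new): [5 42]
  21. access 42: HIT. Cache (old->new): [5 42]
  22. access 1: MISS, evict 5. Cache (old->new): [42 1]
  23. access 42: HIT. Cache (old->new): [42 1]
Total: 4 hits, 19 misses, 17 evictions

Hit rate = 4/23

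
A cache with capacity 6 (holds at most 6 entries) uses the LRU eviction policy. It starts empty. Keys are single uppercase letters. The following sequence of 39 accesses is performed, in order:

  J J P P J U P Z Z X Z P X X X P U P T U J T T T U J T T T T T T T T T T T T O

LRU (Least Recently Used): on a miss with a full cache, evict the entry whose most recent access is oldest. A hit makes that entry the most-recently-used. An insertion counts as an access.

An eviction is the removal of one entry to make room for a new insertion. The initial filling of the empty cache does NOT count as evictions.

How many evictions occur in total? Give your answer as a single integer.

Answer: 1

Derivation:
LRU simulation (capacity=6):
  1. access J: MISS. Cache (LRU->MRU): [J]
  2. access J: HIT. Cache (LRU->MRU): [J]
  3. access P: MISS. Cache (LRU->MRU): [J P]
  4. access P: HIT. Cache (LRU->MRU): [J P]
  5. access J: HIT. Cache (LRU->MRU): [P J]
  6. access U: MISS. Cache (LRU->MRU): [P J U]
  7. access P: HIT. Cache (LRU->MRU): [J U P]
  8. access Z: MISS. Cache (LRU->MRU): [J U P Z]
  9. access Z: HIT. Cache (LRU->MRU): [J U P Z]
  10. access X: MISS. Cache (LRU->MRU): [J U P Z X]
  11. access Z: HIT. Cache (LRU->MRU): [J U P X Z]
  12. access P: HIT. Cache (LRU->MRU): [J U X Z P]
  13. access X: HIT. Cache (LRU->MRU): [J U Z P X]
  14. access X: HIT. Cache (LRU->MRU): [J U Z P X]
  15. access X: HIT. Cache (LRU->MRU): [J U Z P X]
  16. access P: HIT. Cache (LRU->MRU): [J U Z X P]
  17. access U: HIT. Cache (LRU->MRU): [J Z X P U]
  18. access P: HIT. Cache (LRU->MRU): [J Z X U P]
  19. access T: MISS. Cache (LRU->MRU): [J Z X U P T]
  20. access U: HIT. Cache (LRU->MRU): [J Z X P T U]
  21. access J: HIT. Cache (LRU->MRU): [Z X P T U J]
  22. access T: HIT. Cache (LRU->MRU): [Z X P U J T]
  23. access T: HIT. Cache (LRU->MRU): [Z X P U J T]
  24. access T: HIT. Cache (LRU->MRU): [Z X P U J T]
  25. access U: HIT. Cache (LRU->MRU): [Z X P J T U]
  26. access J: HIT. Cache (LRU->MRU): [Z X P T U J]
  27. access T: HIT. Cache (LRU->MRU): [Z X P U J T]
  28. access T: HIT. Cache (LRU->MRU): [Z X P U J T]
  29. access T: HIT. Cache (LRU->MRU): [Z X P U J T]
  30. access T: HIT. Cache (LRU->MRU): [Z X P U J T]
  31. access T: HIT. Cache (LRU->MRU): [Z X P U J T]
  32. access T: HIT. Cache (LRU->MRU): [Z X P U J T]
  33. access T: HIT. Cache (LRU->MRU): [Z X P U J T]
  34. access T: HIT. Cache (LRU->MRU): [Z X P U J T]
  35. access T: HIT. Cache (LRU->MRU): [Z X P U J T]
  36. access T: HIT. Cache (LRU->MRU): [Z X P U J T]
  37. access T: HIT. Cache (LRU->MRU): [Z X P U J T]
  38. access T: HIT. Cache (LRU->MRU): [Z X P U J T]
  39. access O: MISS, evict Z. Cache (LRU->MRU): [X P U J T O]
Total: 32 hits, 7 misses, 1 evictions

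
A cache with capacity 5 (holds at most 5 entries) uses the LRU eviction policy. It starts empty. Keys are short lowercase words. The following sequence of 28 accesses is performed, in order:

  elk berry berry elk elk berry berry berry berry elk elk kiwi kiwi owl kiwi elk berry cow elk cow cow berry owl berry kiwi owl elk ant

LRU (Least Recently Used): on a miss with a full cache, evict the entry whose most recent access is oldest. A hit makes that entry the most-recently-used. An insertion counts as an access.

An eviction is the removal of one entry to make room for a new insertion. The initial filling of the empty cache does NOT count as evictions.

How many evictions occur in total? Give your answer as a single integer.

LRU simulation (capacity=5):
  1. access elk: MISS. Cache (LRU->MRU): [elk]
  2. access berry: MISS. Cache (LRU->MRU): [elk berry]
  3. access berry: HIT. Cache (LRU->MRU): [elk berry]
  4. access elk: HIT. Cache (LRU->MRU): [berry elk]
  5. access elk: HIT. Cache (LRU->MRU): [berry elk]
  6. access berry: HIT. Cache (LRU->MRU): [elk berry]
  7. access berry: HIT. Cache (LRU->MRU): [elk berry]
  8. access berry: HIT. Cache (LRU->MRU): [elk berry]
  9. access berry: HIT. Cache (LRU->MRU): [elk berry]
  10. access elk: HIT. Cache (LRU->MRU): [berry elk]
  11. access elk: HIT. Cache (LRU->MRU): [berry elk]
  12. access kiwi: MISS. Cache (LRU->MRU): [berry elk kiwi]
  13. access kiwi: HIT. Cache (LRU->MRU): [berry elk kiwi]
  14. access owl: MISS. Cache (LRU->MRU): [berry elk kiwi owl]
  15. access kiwi: HIT. Cache (LRU->MRU): [berry elk owl kiwi]
  16. access elk: HIT. Cache (LRU->MRU): [berry owl kiwi elk]
  17. access berry: HIT. Cache (LRU->MRU): [owl kiwi elk berry]
  18. access cow: MISS. Cache (LRU->MRU): [owl kiwi elk berry cow]
  19. access elk: HIT. Cache (LRU->MRU): [owl kiwi berry cow elk]
  20. access cow: HIT. Cache (LRU->MRU): [owl kiwi berry elk cow]
  21. access cow: HIT. Cache (LRU->MRU): [owl kiwi berry elk cow]
  22. access berry: HIT. Cache (LRU->MRU): [owl kiwi elk cow berry]
  23. access owl: HIT. Cache (LRU->MRU): [kiwi elk cow berry owl]
  24. access berry: HIT. Cache (LRU->MRU): [kiwi elk cow owl berry]
  25. access kiwi: HIT. Cache (LRU->MRU): [elk cow owl berry kiwi]
  26. access owl: HIT. Cache (LRU->MRU): [elk cow berry kiwi owl]
  27. access elk: HIT. Cache (LRU->MRU): [cow berry kiwi owl elk]
  28. access ant: MISS, evict cow. Cache (LRU->MRU): [berry kiwi owl elk ant]
Total: 22 hits, 6 misses, 1 evictions

Answer: 1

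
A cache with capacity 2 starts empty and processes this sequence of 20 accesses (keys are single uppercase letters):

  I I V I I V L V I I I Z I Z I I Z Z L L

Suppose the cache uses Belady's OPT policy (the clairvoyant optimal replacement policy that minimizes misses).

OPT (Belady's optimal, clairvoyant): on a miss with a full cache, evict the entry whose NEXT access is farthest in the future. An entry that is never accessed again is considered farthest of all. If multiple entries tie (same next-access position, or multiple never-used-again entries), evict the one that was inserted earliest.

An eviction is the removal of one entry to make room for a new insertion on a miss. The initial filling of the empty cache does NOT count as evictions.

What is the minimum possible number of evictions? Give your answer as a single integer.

OPT (Belady) simulation (capacity=2):
  1. access I: MISS. Cache: [I]
  2. access I: HIT. Next use of I: step 4. Cache: [I]
  3. access V: MISS. Cache: [I V]
  4. access I: HIT. Next use of I: step 5. Cache: [I V]
  5. access I: HIT. Next use of I: step 9. Cache: [I V]
  6. access V: HIT. Next use of V: step 8. Cache: [I V]
  7. access L: MISS, evict I (next use: step 9). Cache: [V L]
  8. access V: HIT. Next use of V: never. Cache: [V L]
  9. access I: MISS, evict V (next use: never). Cache: [L I]
  10. access I: HIT. Next use of I: step 11. Cache: [L I]
  11. access I: HIT. Next use of I: step 13. Cache: [L I]
  12. access Z: MISS, evict L (next use: step 19). Cache: [I Z]
  13. access I: HIT. Next use of I: step 15. Cache: [I Z]
  14. access Z: HIT. Next use of Z: step 17. Cache: [I Z]
  15. access I: HIT. Next use of I: step 16. Cache: [I Z]
  16. access I: HIT. Next use of I: never. Cache: [I Z]
  17. access Z: HIT. Next use of Z: step 18. Cache: [I Z]
  18. access Z: HIT. Next use of Z: never. Cache: [I Z]
  19. access L: MISS, evict I (next use: never). Cache: [Z L]
  20. access L: HIT. Next use of L: never. Cache: [Z L]
Total: 14 hits, 6 misses, 4 evictions

Answer: 4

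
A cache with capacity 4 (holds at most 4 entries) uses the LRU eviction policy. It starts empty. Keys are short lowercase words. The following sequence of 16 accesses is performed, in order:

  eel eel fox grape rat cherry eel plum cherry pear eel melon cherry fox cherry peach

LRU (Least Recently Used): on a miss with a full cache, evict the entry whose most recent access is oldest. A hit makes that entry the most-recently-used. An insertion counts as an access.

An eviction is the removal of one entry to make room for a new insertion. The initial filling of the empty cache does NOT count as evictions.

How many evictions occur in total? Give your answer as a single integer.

LRU simulation (capacity=4):
  1. access eel: MISS. Cache (LRU->MRU): [eel]
  2. access eel: HIT. Cache (LRU->MRU): [eel]
  3. access fox: MISS. Cache (LRU->MRU): [eel fox]
  4. access grape: MISS. Cache (LRU->MRU): [eel fox grape]
  5. access rat: MISS. Cache (LRU->MRU): [eel fox grape rat]
  6. access cherry: MISS, evict eel. Cache (LRU->MRU): [fox grape rat cherry]
  7. access eel: MISS, evict fox. Cache (LRU->MRU): [grape rat cherry eel]
  8. access plum: MISS, evict grape. Cache (LRU->MRU): [rat cherry eel plum]
  9. access cherry: HIT. Cache (LRU->MRU): [rat eel plum cherry]
  10. access pear: MISS, evict rat. Cache (LRU->MRU): [eel plum cherry pear]
  11. access eel: HIT. Cache (LRU->MRU): [plum cherry pear eel]
  12. access melon: MISS, evict plum. Cache (LRU->MRU): [cherry pear eel melon]
  13. access cherry: HIT. Cache (LRU->MRU): [pear eel melon cherry]
  14. access fox: MISS, evict pear. Cache (LRU->MRU): [eel melon cherry fox]
  15. access cherry: HIT. Cache (LRU->MRU): [eel melon fox cherry]
  16. access peach: MISS, evict eel. Cache (LRU->MRU): [melon fox cherry peach]
Total: 5 hits, 11 misses, 7 evictions

Answer: 7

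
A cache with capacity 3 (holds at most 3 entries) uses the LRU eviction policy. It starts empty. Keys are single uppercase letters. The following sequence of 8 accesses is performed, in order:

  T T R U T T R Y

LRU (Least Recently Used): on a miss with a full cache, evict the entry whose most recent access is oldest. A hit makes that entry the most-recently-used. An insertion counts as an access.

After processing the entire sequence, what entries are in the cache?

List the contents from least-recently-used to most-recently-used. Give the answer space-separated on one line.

LRU simulation (capacity=3):
  1. access T: MISS. Cache (LRU->MRU): [T]
  2. access T: HIT. Cache (LRU->MRU): [T]
  3. access R: MISS. Cache (LRU->MRU): [T R]
  4. access U: MISS. Cache (LRU->MRU): [T R U]
  5. access T: HIT. Cache (LRU->MRU): [R U T]
  6. access T: HIT. Cache (LRU->MRU): [R U T]
  7. access R: HIT. Cache (LRU->MRU): [U T R]
  8. access Y: MISS, evict U. Cache (LRU->MRU): [T R Y]
Total: 4 hits, 4 misses, 1 evictions

Answer: T R Y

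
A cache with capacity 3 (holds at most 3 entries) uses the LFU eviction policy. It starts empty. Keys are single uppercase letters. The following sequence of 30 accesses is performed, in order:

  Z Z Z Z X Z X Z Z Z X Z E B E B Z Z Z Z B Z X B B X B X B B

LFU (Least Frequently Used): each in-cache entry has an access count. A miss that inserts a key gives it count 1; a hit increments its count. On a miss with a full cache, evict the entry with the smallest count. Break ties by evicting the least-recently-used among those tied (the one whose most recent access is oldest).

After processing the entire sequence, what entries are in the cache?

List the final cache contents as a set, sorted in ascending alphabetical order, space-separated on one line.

LFU simulation (capacity=3):
  1. access Z: MISS. Cache: [Z(c=1)]
  2. access Z: HIT, count now 2. Cache: [Z(c=2)]
  3. access Z: HIT, count now 3. Cache: [Z(c=3)]
  4. access Z: HIT, count now 4. Cache: [Z(c=4)]
  5. access X: MISS. Cache: [X(c=1) Z(c=4)]
  6. access Z: HIT, count now 5. Cache: [X(c=1) Z(c=5)]
  7. access X: HIT, count now 2. Cache: [X(c=2) Z(c=5)]
  8. access Z: HIT, count now 6. Cache: [X(c=2) Z(c=6)]
  9. access Z: HIT, count now 7. Cache: [X(c=2) Z(c=7)]
  10. access Z: HIT, count now 8. Cache: [X(c=2) Z(c=8)]
  11. access X: HIT, count now 3. Cache: [X(c=3) Z(c=8)]
  12. access Z: HIT, count now 9. Cache: [X(c=3) Z(c=9)]
  13. access E: MISS. Cache: [E(c=1) X(c=3) Z(c=9)]
  14. access B: MISS, evict E(c=1). Cache: [B(c=1) X(c=3) Z(c=9)]
  15. access E: MISS, evict B(c=1). Cache: [E(c=1) X(c=3) Z(c=9)]
  16. access B: MISS, evict E(c=1). Cache: [B(c=1) X(c=3) Z(c=9)]
  17. access Z: HIT, count now 10. Cache: [B(c=1) X(c=3) Z(c=10)]
  18. access Z: HIT, count now 11. Cache: [B(c=1) X(c=3) Z(c=11)]
  19. access Z: HIT, count now 12. Cache: [B(c=1) X(c=3) Z(c=12)]
  20. access Z: HIT, count now 13. Cache: [B(c=1) X(c=3) Z(c=13)]
  21. access B: HIT, count now 2. Cache: [B(c=2) X(c=3) Z(c=13)]
  22. access Z: HIT, count now 14. Cache: [B(c=2) X(c=3) Z(c=14)]
  23. access X: HIT, count now 4. Cache: [B(c=2) X(c=4) Z(c=14)]
  24. access B: HIT, count now 3. Cache: [B(c=3) X(c=4) Z(c=14)]
  25. access B: HIT, count now 4. Cache: [X(c=4) B(c=4) Z(c=14)]
  26. access X: HIT, count now 5. Cache: [B(c=4) X(c=5) Z(c=14)]
  27. access B: HIT, count now 5. Cache: [X(c=5) B(c=5) Z(c=14)]
  28. access X: HIT, count now 6. Cache: [B(c=5) X(c=6) Z(c=14)]
  29. access B: HIT, count now 6. Cache: [X(c=6) B(c=6) Z(c=14)]
  30. access B: HIT, count now 7. Cache: [X(c=6) B(c=7) Z(c=14)]
Total: 24 hits, 6 misses, 3 evictions

Answer: B X Z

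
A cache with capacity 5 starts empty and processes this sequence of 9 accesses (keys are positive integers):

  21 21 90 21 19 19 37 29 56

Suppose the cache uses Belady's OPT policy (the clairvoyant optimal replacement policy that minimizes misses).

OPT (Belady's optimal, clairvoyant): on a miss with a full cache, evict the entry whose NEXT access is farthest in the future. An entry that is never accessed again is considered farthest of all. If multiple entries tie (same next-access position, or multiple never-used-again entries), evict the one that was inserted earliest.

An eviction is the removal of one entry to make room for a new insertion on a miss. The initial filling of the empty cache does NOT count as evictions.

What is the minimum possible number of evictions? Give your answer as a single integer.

OPT (Belady) simulation (capacity=5):
  1. access 21: MISS. Cache: [21]
  2. access 21: HIT. Next use of 21: step 4. Cache: [21]
  3. access 90: MISS. Cache: [21 90]
  4. access 21: HIT. Next use of 21: never. Cache: [21 90]
  5. access 19: MISS. Cache: [21 90 19]
  6. access 19: HIT. Next use of 19: never. Cache: [21 90 19]
  7. access 37: MISS. Cache: [21 90 19 37]
  8. access 29: MISS. Cache: [21 90 19 37 29]
  9. access 56: MISS, evict 21 (next use: never). Cache: [90 19 37 29 56]
Total: 3 hits, 6 misses, 1 evictions

Answer: 1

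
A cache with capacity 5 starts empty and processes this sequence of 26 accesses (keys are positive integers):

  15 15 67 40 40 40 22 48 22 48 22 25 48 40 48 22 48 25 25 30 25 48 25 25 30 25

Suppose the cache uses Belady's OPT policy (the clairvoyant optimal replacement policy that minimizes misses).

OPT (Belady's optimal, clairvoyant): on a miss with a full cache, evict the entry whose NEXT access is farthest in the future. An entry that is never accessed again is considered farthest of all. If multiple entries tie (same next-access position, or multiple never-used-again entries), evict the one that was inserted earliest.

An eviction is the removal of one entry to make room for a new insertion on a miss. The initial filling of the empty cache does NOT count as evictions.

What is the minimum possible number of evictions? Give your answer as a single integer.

Answer: 2

Derivation:
OPT (Belady) simulation (capacity=5):
  1. access 15: MISS. Cache: [15]
  2. access 15: HIT. Next use of 15: never. Cache: [15]
  3. access 67: MISS. Cache: [15 67]
  4. access 40: MISS. Cache: [15 67 40]
  5. access 40: HIT. Next use of 40: step 6. Cache: [15 67 40]
  6. access 40: HIT. Next use of 40: step 14. Cache: [15 67 40]
  7. access 22: MISS. Cache: [15 67 40 22]
  8. access 48: MISS. Cache: [15 67 40 22 48]
  9. access 22: HIT. Next use of 22: step 11. Cache: [15 67 40 22 48]
  10. access 48: HIT. Next use of 48: step 13. Cache: [15 67 40 22 48]
  11. access 22: HIT. Next use of 22: step 16. Cache: [15 67 40 22 48]
  12. access 25: MISS, evict 15 (next use: never). Cache: [67 40 22 48 25]
  13. access 48: HIT. Next use of 48: step 15. Cache: [67 40 22 48 25]
  14. access 40: HIT. Next use of 40: never. Cache: [67 40 22 48 25]
  15. access 48: HIT. Next use of 48: step 17. Cache: [67 40 22 48 25]
  16. access 22: HIT. Next use of 22: never. Cache: [67 40 22 48 25]
  17. access 48: HIT. Next use of 48: step 22. Cache: [67 40 22 48 25]
  18. access 25: HIT. Next use of 25: step 19. Cache: [67 40 22 48 25]
  19. access 25: HIT. Next use of 25: step 21. Cache: [67 40 22 48 25]
  20. access 30: MISS, evict 67 (next use: never). Cache: [40 22 48 25 30]
  21. access 25: HIT. Next use of 25: step 23. Cache: [40 22 48 25 30]
  22. access 48: HIT. Next use of 48: never. Cache: [40 22 48 25 30]
  23. access 25: HIT. Next use of 25: step 24. Cache: [40 22 48 25 30]
  24. access 25: HIT. Next use of 25: step 26. Cache: [40 22 48 25 30]
  25. access 30: HIT. Next use of 30: never. Cache: [40 22 48 25 30]
  26. access 25: HIT. Next use of 25: never. Cache: [40 22 48 25 30]
Total: 19 hits, 7 misses, 2 evictions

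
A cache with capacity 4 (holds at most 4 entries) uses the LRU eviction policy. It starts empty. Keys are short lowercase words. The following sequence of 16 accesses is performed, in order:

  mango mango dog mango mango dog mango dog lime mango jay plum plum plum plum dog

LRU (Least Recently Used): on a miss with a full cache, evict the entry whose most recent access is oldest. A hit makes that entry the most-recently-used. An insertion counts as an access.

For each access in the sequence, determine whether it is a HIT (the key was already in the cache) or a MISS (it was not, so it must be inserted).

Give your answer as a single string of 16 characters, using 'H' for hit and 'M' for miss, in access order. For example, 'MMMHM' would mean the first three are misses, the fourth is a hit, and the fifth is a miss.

LRU simulation (capacity=4):
  1. access mango: MISS. Cache (LRU->MRU): [mango]
  2. access mango: HIT. Cache (LRU->MRU): [mango]
  3. access dog: MISS. Cache (LRU->MRU): [mango dog]
  4. access mango: HIT. Cache (LRU->MRU): [dog mango]
  5. access mango: HIT. Cache (LRU->MRU): [dog mango]
  6. access dog: HIT. Cache (LRU->MRU): [mango dog]
  7. access mango: HIT. Cache (LRU->MRU): [dog mango]
  8. access dog: HIT. Cache (LRU->MRU): [mango dog]
  9. access lime: MISS. Cache (LRU->MRU): [mango dog lime]
  10. access mango: HIT. Cache (LRU->MRU): [dog lime mango]
  11. access jay: MISS. Cache (LRU->MRU): [dog lime mango jay]
  12. access plum: MISS, evict dog. Cache (LRU->MRU): [lime mango jay plum]
  13. access plum: HIT. Cache (LRU->MRU): [lime mango jay plum]
  14. access plum: HIT. Cache (LRU->MRU): [lime mango jay plum]
  15. access plum: HIT. Cache (LRU->MRU): [lime mango jay plum]
  16. access dog: MISS, evict lime. Cache (LRU->MRU): [mango jay plum dog]
Total: 10 hits, 6 misses, 2 evictions

Answer: MHMHHHHHMHMMHHHM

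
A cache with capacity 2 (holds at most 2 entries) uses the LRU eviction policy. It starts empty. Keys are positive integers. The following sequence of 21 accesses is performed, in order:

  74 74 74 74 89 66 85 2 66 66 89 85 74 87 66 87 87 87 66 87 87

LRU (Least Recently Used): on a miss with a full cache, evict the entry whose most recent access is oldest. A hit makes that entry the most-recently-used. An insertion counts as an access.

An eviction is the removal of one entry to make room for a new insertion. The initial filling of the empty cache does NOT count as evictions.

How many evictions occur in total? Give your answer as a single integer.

LRU simulation (capacity=2):
  1. access 74: MISS. Cache (LRU->MRU): [74]
  2. access 74: HIT. Cache (LRU->MRU): [74]
  3. access 74: HIT. Cache (LRU->MRU): [74]
  4. access 74: HIT. Cache (LRU->MRU): [74]
  5. access 89: MISS. Cache (LRU->MRU): [74 89]
  6. access 66: MISS, evict 74. Cache (LRU->MRU): [89 66]
  7. access 85: MISS, evict 89. Cache (LRU->MRU): [66 85]
  8. access 2: MISS, evict 66. Cache (LRU->MRU): [85 2]
  9. access 66: MISS, evict 85. Cache (LRU->MRU): [2 66]
  10. access 66: HIT. Cache (LRU->MRU): [2 66]
  11. access 89: MISS, evict 2. Cache (LRU->MRU): [66 89]
  12. access 85: MISS, evict 66. Cache (LRU->MRU): [89 85]
  13. access 74: MISS, evict 89. Cache (LRU->MRU): [85 74]
  14. access 87: MISS, evict 85. Cache (LRU->MRU): [74 87]
  15. access 66: MISS, evict 74. Cache (LRU->MRU): [87 66]
  16. access 87: HIT. Cache (LRU->MRU): [66 87]
  17. access 87: HIT. Cache (LRU->MRU): [66 87]
  18. access 87: HIT. Cache (LRU->MRU): [66 87]
  19. access 66: HIT. Cache (LRU->MRU): [87 66]
  20. access 87: HIT. Cache (LRU->MRU): [66 87]
  21. access 87: HIT. Cache (LRU->MRU): [66 87]
Total: 10 hits, 11 misses, 9 evictions

Answer: 9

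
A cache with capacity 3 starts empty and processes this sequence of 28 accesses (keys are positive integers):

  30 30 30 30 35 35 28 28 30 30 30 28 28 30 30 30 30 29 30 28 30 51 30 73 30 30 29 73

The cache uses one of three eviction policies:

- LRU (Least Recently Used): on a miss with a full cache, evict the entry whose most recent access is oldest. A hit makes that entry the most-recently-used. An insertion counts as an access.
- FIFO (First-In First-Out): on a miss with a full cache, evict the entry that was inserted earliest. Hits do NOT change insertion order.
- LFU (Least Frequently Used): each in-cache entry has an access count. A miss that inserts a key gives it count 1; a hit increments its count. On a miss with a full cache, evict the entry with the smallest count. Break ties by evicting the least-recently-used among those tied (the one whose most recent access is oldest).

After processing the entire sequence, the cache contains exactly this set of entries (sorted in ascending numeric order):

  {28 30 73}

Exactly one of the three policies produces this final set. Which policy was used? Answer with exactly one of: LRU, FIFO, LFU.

Answer: LFU

Derivation:
Simulating under each policy and comparing final sets:
  LRU: final set = {29 30 73} -> differs
  FIFO: final set = {29 51 73} -> differs
  LFU: final set = {28 30 73} -> MATCHES target
Only LFU produces the target set.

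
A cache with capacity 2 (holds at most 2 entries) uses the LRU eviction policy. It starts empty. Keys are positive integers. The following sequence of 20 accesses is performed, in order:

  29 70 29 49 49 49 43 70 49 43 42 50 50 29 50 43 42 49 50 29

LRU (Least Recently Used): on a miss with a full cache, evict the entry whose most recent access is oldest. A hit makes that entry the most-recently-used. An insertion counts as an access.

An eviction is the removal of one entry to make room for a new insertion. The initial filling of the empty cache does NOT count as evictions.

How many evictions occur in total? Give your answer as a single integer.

Answer: 13

Derivation:
LRU simulation (capacity=2):
  1. access 29: MISS. Cache (LRU->MRU): [29]
  2. access 70: MISS. Cache (LRU->MRU): [29 70]
  3. access 29: HIT. Cache (LRU->MRU): [70 29]
  4. access 49: MISS, evict 70. Cache (LRU->MRU): [29 49]
  5. access 49: HIT. Cache (LRU->MRU): [29 49]
  6. access 49: HIT. Cache (LRU->MRU): [29 49]
  7. access 43: MISS, evict 29. Cache (LRU->MRU): [49 43]
  8. access 70: MISS, evict 49. Cache (LRU->MRU): [43 70]
  9. access 49: MISS, evict 43. Cache (LRU->MRU): [70 49]
  10. access 43: MISS, evict 70. Cache (LRU->MRU): [49 43]
  11. access 42: MISS, evict 49. Cache (LRU->MRU): [43 42]
  12. access 50: MISS, evict 43. Cache (LRU->MRU): [42 50]
  13. access 50: HIT. Cache (LRU->MRU): [42 50]
  14. access 29: MISS, evict 42. Cache (LRU->MRU): [50 29]
  15. access 50: HIT. Cache (LRU->MRU): [29 50]
  16. access 43: MISS, evict 29. Cache (LRU->MRU): [50 43]
  17. access 42: MISS, evict 50. Cache (LRU->MRU): [43 42]
  18. access 49: MISS, evict 43. Cache (LRU->MRU): [42 49]
  19. access 50: MISS, evict 42. Cache (LRU->MRU): [49 50]
  20. access 29: MISS, evict 49. Cache (LRU->MRU): [50 29]
Total: 5 hits, 15 misses, 13 evictions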